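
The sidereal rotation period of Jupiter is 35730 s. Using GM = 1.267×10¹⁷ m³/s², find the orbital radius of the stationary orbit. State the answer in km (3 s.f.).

r_sync ≈ 1.60×10⁵ km

A synchronous orbit has period T, so by Kepler's third law a = (μT²/4π²)^(1/3).
μT²/4π² = 1.267×10¹⁷ × (3.573×10⁴)² / 39.48 = 4.097×10²⁴ m³.
a = 1.600×10⁸ m = 1.6002×10⁵ km.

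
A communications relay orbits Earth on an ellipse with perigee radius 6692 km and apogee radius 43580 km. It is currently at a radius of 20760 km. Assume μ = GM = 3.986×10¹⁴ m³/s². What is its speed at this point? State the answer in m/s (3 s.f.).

Semi-major axis a = (r_p + r_a)/2 = 25136 km = 2.514×10⁷ m.
Vis-viva: v² = μ(2/r − 1/a) = 3.986×10¹⁴ × (9.634×10⁻⁸ − 3.978×10⁻⁸) = 2.254×10⁷ m²/s².
v = 4748 m/s.

v ≈ 4750 m/s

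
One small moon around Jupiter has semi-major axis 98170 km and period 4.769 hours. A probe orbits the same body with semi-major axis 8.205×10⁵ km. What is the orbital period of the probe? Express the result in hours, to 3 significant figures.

T₂ ≈ 115 hours

Kepler's third law: T² ∝ a³, so T₂ = T₁ (a₂/a₁)^(3/2).
a₂/a₁ = 8.358, (a₂/a₁)^(3/2) = 24.16.
T₂ = 4.769 × 24.16 = 115.2 hours.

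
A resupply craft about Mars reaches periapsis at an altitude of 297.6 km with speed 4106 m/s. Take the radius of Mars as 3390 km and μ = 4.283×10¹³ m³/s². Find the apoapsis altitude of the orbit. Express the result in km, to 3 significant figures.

r_p = 3390 + 297.6 = 3687.6 km = 3.688×10⁶ m.
Specific energy ε = v²/2 − μ/r = -3.185×10⁶ J/kg, so a = −μ/(2ε) = 6.724×10⁶ m.
The apsides satisfy r_p + r_a = 2a, so the apoapsis radius is 2a − r_p = 9.760×10⁶ m = 9759.9 km.
Apoapsis altitude = 9759.9 − 3390 = 6369.9 km.

apoapsis altitude ≈ 6370 km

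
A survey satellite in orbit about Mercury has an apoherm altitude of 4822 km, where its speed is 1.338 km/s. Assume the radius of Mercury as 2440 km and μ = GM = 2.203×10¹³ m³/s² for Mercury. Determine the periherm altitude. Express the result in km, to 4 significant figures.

periherm altitude ≈ 599.7 km

r_a = 2440 + 4822 = 7262.0 km = 7.262×10⁶ m.
Specific energy ε = v²/2 − μ/r = -2.138×10⁶ J/kg, so a = −μ/(2ε) = 5.151×10⁶ m.
The apsides satisfy r_p + r_a = 2a, so the periherm radius is 2a − r_a = 3.040×10⁶ m = 3039.7 km.
Periherm altitude = 3039.7 − 2440 = 599.72 km.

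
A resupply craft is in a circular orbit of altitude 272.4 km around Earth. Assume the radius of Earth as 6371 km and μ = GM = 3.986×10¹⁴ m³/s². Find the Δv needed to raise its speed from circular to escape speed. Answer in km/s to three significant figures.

r = 6371 + 272.4 = 6643.4 km = 6.6434×10⁶ m.
Circular speed v_c = √(μ/r) = 7746 m/s.
Escape speed v_esc = √(2μ/r) = √2 × v_c = 10950 m/s.
Δv = v_esc − v_c = 3208 m/s = 3.208 km/s.

Δv ≈ 3.21 km/s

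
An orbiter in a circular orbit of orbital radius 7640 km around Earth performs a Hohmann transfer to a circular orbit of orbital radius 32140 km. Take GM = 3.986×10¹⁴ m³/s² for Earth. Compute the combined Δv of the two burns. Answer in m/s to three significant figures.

r₁ = 7640 km = 7.640×10⁶ m.
r₂ = 32140 km = 3.214×10⁷ m.
Transfer ellipse a_t = (r₁ + r₂)/2 = 1.989×10⁷ m.
At r₁: circular v_c1 = √(μ/r₁) = 7223 m/s; transfer-perigee v_p = √[μ(2/r₁ − 1/a_t)] = 9182 m/s.
Δv₁ = v_p − v_c1 = 1959 m/s.
At r₂: circular v_c2 = √(μ/r₂) = 3522 m/s; transfer-apogee v_a = √[μ(2/r₂ − 1/a_t)] = 2183 m/s.
Δv₂ = v_c2 − v_a = 1339 m/s.
Total Δv = Δv₁ + Δv₂ = 3298 m/s.

Δv_total ≈ 3300 m/s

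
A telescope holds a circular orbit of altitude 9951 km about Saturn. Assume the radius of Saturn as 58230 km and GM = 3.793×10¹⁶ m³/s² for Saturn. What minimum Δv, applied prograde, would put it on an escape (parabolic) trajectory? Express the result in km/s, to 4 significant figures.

Δv ≈ 9.770 km/s

r = 58230 + 9951 = 68181 km = 6.8181×10⁷ m.
Circular speed v_c = √(μ/r) = 23590 m/s.
Escape speed v_esc = √(2μ/r) = √2 × v_c = 33360 m/s.
Δv = v_esc − v_c = 9770 m/s = 9.770 km/s.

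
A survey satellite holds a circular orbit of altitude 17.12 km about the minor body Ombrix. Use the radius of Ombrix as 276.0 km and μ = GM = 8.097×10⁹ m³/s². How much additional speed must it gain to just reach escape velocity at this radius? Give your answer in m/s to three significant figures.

r = 276.0 + 17.12 = 293.12 km = 2.9312×10⁵ m.
Circular speed v_c = √(μ/r) = 166.2 m/s.
Escape speed v_esc = √(2μ/r) = √2 × v_c = 235.0 m/s.
Δv = v_esc − v_c = 68.84 m/s.

Δv ≈ 68.8 m/s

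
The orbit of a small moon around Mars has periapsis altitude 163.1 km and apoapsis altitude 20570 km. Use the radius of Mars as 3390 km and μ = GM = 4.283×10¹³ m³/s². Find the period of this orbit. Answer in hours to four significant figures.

r_p = 3390 + 163.1 = 3553.1 km = 3.5531×10⁶ m.
r_a = 3390 + 20570 = 23960 km = 2.3960×10⁷ m.
Semi-major axis a = (r_p + r_a)/2 = (3553.1 + 23960)/2 = 13757 km = 1.376×10⁷ m.
By Kepler's third law T = 2π√(a³/μ) = 2π × 7.796×10³ = 4.899×10⁴ s.
= 13.61 hours.

T ≈ 13.61 hours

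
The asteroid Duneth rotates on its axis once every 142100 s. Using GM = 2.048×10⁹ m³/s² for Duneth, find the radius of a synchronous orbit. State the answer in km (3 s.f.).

A synchronous orbit has period T, so by Kepler's third law a = (μT²/4π²)^(1/3).
μT²/4π² = 2.048×10⁹ × (1.421×10⁵)² / 39.48 = 1.048×10¹⁸ m³.
a = 1.016×10⁶ m = 1015.6 km.

r_sync ≈ 1020 km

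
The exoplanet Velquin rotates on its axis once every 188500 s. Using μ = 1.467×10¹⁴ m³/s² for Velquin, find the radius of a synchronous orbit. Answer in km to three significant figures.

A synchronous orbit has period T, so by Kepler's third law a = (μT²/4π²)^(1/3).
μT²/4π² = 1.467×10¹⁴ × (1.885×10⁵)² / 39.48 = 1.320×10²³ m³.
a = 5.092×10⁷ m = 50921 km.

r_sync ≈ 50900 km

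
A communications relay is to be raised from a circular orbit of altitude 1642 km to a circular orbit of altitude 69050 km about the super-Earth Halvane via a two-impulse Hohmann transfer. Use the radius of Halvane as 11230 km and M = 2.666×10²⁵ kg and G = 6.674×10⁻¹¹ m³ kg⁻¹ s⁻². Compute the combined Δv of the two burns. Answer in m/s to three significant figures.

Δv_total ≈ 5910 m/s

μ = GM = 6.674×10⁻¹¹ × 2.666×10²⁵ = 1.779×10¹⁵ m³/s².
r₁ = 11230 + 1642 = 12872 km = 1.2872×10⁷ m.
r₂ = 11230 + 69050 = 80280 km = 8.0280×10⁷ m.
Transfer ellipse a_t = (r₁ + r₂)/2 = 4.658×10⁷ m.
At r₁: circular v_c1 = √(μ/r₁) = 11760 m/s; transfer-periapsis v_p = √[μ(2/r₁ − 1/a_t)] = 15440 m/s.
Δv₁ = v_p − v_c1 = 3678 m/s.
At r₂: circular v_c2 = √(μ/r₂) = 4708 m/s; transfer-apoapsis v_a = √[μ(2/r₂ − 1/a_t)] = 2475 m/s.
Δv₂ = v_c2 − v_a = 2233 m/s.
Total Δv = Δv₁ + Δv₂ = 5911 m/s.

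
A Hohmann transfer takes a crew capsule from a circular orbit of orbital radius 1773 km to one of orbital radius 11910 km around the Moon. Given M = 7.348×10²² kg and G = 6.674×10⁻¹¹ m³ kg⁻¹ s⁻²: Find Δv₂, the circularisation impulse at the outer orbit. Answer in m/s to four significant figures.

Δv ≈ 315.0 m/s

μ = GM = 6.674×10⁻¹¹ × 7.348×10²² = 4.904×10¹² m³/s².
r₁ = 1773 km = 1.773×10⁶ m.
r₂ = 11910 km = 1.191×10⁷ m.
Transfer ellipse a_t = (r₁ + r₂)/2 = 6.842×10⁶ m.
At r₁: circular v_c1 = √(μ/r₁) = 1663 m/s; transfer-perilune v_p = √[μ(2/r₁ − 1/a_t)] = 2194 m/s.
At r₂: circular v_c2 = √(μ/r₂) = 641.7 m/s; transfer-apolune v_a = √[μ(2/r₂ − 1/a_t)] = 326.7 m/s.
Δv₂ = v_c2 − v_a = 315.0 m/s.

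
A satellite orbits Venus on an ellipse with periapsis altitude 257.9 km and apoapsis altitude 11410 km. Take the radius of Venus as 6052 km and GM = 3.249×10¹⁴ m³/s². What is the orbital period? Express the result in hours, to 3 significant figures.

T ≈ 3.97 hours

r_p = 6052 + 257.9 = 6309.9 km = 6.3099×10⁶ m.
r_a = 6052 + 11410 = 17462 km = 1.7462×10⁷ m.
Semi-major axis a = (r_p + r_a)/2 = (6309.9 + 17462)/2 = 11886 km = 1.189×10⁷ m.
By Kepler's third law T = 2π√(a³/μ) = 2π × 2.273×10³ = 1.428×10⁴ s.
= 3.968 hours.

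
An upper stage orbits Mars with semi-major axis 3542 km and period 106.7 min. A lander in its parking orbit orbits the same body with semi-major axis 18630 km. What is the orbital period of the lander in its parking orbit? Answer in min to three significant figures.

T₂ ≈ 1290 min

Kepler's third law: T² ∝ a³, so T₂ = T₁ (a₂/a₁)^(3/2).
a₂/a₁ = 5.260, (a₂/a₁)^(3/2) = 12.06.
T₂ = 106.7 × 12.06 = 1287 min.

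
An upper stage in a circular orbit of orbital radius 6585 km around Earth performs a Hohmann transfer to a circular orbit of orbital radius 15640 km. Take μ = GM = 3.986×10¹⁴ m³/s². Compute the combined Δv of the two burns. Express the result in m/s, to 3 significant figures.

r₁ = 6585 km = 6.585×10⁶ m.
r₂ = 15640 km = 1.564×10⁷ m.
Transfer ellipse a_t = (r₁ + r₂)/2 = 1.111×10⁷ m.
At r₁: circular v_c1 = √(μ/r₁) = 7780 m/s; transfer-perigee v_p = √[μ(2/r₁ − 1/a_t)] = 9230 m/s.
Δv₁ = v_p − v_c1 = 1450 m/s.
At r₂: circular v_c2 = √(μ/r₂) = 5048 m/s; transfer-apogee v_a = √[μ(2/r₂ − 1/a_t)] = 3886 m/s.
Δv₂ = v_c2 − v_a = 1162 m/s.
Total Δv = Δv₁ + Δv₂ = 2612 m/s.

Δv_total ≈ 2610 m/s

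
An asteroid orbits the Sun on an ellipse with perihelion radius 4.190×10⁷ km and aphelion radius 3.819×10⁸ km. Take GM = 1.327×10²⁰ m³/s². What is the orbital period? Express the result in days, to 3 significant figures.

Semi-major axis a = (r_p + r_a)/2 = (4.1900×10⁷ + 3.8190×10⁸)/2 = 2.1190×10⁸ km = 2.119×10¹¹ m.
By Kepler's third law T = 2π√(a³/μ) = 2π × 8.468×10⁶ = 5.320×10⁷ s.
= 615.8 days.

T ≈ 616 days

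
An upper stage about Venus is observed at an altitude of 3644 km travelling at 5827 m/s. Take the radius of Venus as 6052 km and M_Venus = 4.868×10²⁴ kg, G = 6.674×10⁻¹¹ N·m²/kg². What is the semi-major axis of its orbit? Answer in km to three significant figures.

μ = GM = 6.674×10⁻¹¹ × 4.868×10²⁴ = 3.249×10¹⁴ m³/s².
r = 6052 + 3644 = 9696.0 km = 9.696×10⁶ m.
Specific orbital energy ε = v²/2 − μ/r = (5827)²/2 − 3.249×10¹⁴/9.696×10⁶ = -1.653×10⁷ J/kg.
Since ε = −μ/(2a), a = −μ/(2ε) = 9.827×10⁶ m = 9826.9 km.

a ≈ 9830 km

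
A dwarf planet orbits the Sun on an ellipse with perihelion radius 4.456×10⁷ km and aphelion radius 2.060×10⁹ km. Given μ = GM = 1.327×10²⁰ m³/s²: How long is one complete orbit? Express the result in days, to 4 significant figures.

Semi-major axis a = (r_p + r_a)/2 = (4.4560×10⁷ + 2.0600×10⁹)/2 = 1.0523×10⁹ km = 1.052×10¹² m.
By Kepler's third law T = 2π√(a³/μ) = 2π × 9.370×10⁷ = 5.888×10⁸ s.
= 6814 days.

T ≈ 6814 days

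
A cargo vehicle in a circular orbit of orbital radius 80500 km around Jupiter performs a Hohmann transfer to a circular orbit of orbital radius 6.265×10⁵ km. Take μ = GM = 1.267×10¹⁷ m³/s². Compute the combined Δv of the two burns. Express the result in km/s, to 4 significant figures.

r₁ = 80500 km = 8.050×10⁷ m.
r₂ = 6.265×10⁵ km = 6.265×10⁸ m.
Transfer ellipse a_t = (r₁ + r₂)/2 = 3.535×10⁸ m.
At r₁: circular v_c1 = √(μ/r₁) = 39670 m/s; transfer-perijove v_p = √[μ(2/r₁ − 1/a_t)] = 52810 m/s.
Δv₁ = v_p − v_c1 = 13140 m/s.
At r₂: circular v_c2 = √(μ/r₂) = 14220 m/s; transfer-apojove v_a = √[μ(2/r₂ − 1/a_t)] = 6786 m/s.
Δv₂ = v_c2 − v_a = 7435 m/s.
Total Δv = Δv₁ + Δv₂ = 20580 m/s = 20.58 km/s.

Δv_total ≈ 20.58 km/s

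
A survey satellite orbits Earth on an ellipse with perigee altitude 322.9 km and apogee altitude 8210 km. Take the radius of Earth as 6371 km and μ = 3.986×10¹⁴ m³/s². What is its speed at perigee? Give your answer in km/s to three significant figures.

r_p = 6371 + 322.9 = 6693.9 km = 6.6939×10⁶ m.
r_a = 6371 + 8210 = 14581 km = 1.4581×10⁷ m.
Semi-major axis a = (r_p + r_a)/2 = 10637 km = 1.064×10⁷ m.
Vis-viva: v² = μ(2/r − 1/a) = 3.986×10¹⁴ × (2.988×10⁻⁷ − 9.401×10⁻⁸) = 8.162×10⁷ m²/s².
v = 9034 m/s = 9.034 km/s.

v ≈ 9.03 km/s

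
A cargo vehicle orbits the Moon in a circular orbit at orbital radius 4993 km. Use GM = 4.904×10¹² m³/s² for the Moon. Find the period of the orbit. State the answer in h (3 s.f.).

T ≈ 8.79 h

r = 4993 km = 4.993×10⁶ m.
Kepler's third law: T = 2π√(r³/μ) = 2π√((4.993×10⁶)³ / 4.904×10¹²).
r³/μ = 2.538×10⁷ s², so T = 2π × 5.038×10³ = 3.166×10⁴ s.
Converting: 3.166×10⁴ s ÷ 3600 = 8.793 h.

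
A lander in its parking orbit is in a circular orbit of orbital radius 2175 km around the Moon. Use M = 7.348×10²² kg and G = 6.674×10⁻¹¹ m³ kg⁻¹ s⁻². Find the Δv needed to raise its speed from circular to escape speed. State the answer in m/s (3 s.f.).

Δv ≈ 622 m/s

μ = GM = 6.674×10⁻¹¹ × 7.348×10²² = 4.904×10¹² m³/s².
r = 2175 km = 2.175×10⁶ m.
Circular speed v_c = √(μ/r) = 1502 m/s.
Escape speed v_esc = √(2μ/r) = √2 × v_c = 2124 m/s.
Δv = v_esc − v_c = 622.0 m/s.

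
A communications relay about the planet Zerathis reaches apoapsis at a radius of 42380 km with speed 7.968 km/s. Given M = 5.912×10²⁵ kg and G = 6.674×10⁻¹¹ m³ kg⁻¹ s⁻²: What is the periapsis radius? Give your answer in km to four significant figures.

periapsis radius ≈ 21930 km

μ = GM = 6.674×10⁻¹¹ × 5.912×10²⁵ = 3.946×10¹⁵ m³/s².
r_a = 4.238×10⁷ m.
Specific energy ε = v²/2 − μ/r = -6.136×10⁷ J/kg, so a = −μ/(2ε) = 3.215×10⁷ m.
The apsides satisfy r_p + r_a = 2a, so the periapsis radius is 2a − r_a = 2.193×10⁷ m = 21926 km.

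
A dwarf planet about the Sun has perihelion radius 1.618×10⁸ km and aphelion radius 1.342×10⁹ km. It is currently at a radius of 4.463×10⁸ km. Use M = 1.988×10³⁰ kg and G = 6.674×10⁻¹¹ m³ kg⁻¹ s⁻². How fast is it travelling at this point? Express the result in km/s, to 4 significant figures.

v ≈ 20.45 km/s

μ = GM = 6.674×10⁻¹¹ × 1.988×10³⁰ = 1.327×10²⁰ m³/s².
Semi-major axis a = (r_p + r_a)/2 = 7.5190×10⁸ km = 7.519×10¹¹ m.
Vis-viva: v² = μ(2/r − 1/a) = 1.327×10²⁰ × (4.481×10⁻¹² − 1.330×10⁻¹²) = 4.181×10⁸ m²/s².
v = 20450 m/s = 20.45 km/s.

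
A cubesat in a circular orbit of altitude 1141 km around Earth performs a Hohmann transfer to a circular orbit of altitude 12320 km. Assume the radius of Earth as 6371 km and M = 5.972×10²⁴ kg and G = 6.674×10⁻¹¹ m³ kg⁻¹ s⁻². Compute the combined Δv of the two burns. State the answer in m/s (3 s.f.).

μ = GM = 6.674×10⁻¹¹ × 5.972×10²⁴ = 3.986×10¹⁴ m³/s².
r₁ = 6371 + 1141 = 7512.0 km = 7.5120×10⁶ m.
r₂ = 6371 + 12320 = 18691 km = 1.8691×10⁷ m.
Transfer ellipse a_t = (r₁ + r₂)/2 = 1.310×10⁷ m.
At r₁: circular v_c1 = √(μ/r₁) = 7284 m/s; transfer-perigee v_p = √[μ(2/r₁ − 1/a_t)] = 8700 m/s.
Δv₁ = v_p − v_c1 = 1416 m/s.
At r₂: circular v_c2 = √(μ/r₂) = 4618 m/s; transfer-apogee v_a = √[μ(2/r₂ − 1/a_t)] = 3497 m/s.
Δv₂ = v_c2 − v_a = 1121 m/s.
Total Δv = Δv₁ + Δv₂ = 2537 m/s.

Δv_total ≈ 2540 m/s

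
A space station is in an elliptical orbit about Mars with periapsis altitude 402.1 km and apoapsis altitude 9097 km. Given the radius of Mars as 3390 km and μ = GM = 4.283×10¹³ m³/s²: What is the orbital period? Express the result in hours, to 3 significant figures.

T ≈ 6.19 hours

r_p = 3390 + 402.1 = 3792.1 km = 3.7921×10⁶ m.
r_a = 3390 + 9097 = 12487 km = 1.2487×10⁷ m.
Semi-major axis a = (r_p + r_a)/2 = (3792.1 + 12487)/2 = 8139.6 km = 8.140×10⁶ m.
By Kepler's third law T = 2π√(a³/μ) = 2π × 3.548×10³ = 2.229×10⁴ s.
= 6.193 hours.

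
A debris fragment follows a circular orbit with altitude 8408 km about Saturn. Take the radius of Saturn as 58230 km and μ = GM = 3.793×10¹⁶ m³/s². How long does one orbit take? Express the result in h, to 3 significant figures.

r = 58230 + 8408 = 66638 km = 6.6638×10⁷ m.
Kepler's third law: T = 2π√(r³/μ) = 2π√((6.664×10⁷)³ / 3.793×10¹⁶).
r³/μ = 7.802×10⁶ s², so T = 2π × 2.793×10³ = 1.755×10⁴ s.
Converting: 1.755×10⁴ s ÷ 3600 = 4.875 h.

T ≈ 4.87 h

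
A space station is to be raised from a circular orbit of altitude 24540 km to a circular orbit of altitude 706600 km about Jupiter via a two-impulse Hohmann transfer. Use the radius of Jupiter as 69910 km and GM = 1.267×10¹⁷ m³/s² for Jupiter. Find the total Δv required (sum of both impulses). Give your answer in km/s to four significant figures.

r₁ = 69910 + 24540 = 94450 km = 9.4450×10⁷ m.
r₂ = 69910 + 706600 = 776510 km = 7.7651×10⁸ m.
Transfer ellipse a_t = (r₁ + r₂)/2 = 4.355×10⁸ m.
At r₁: circular v_c1 = √(μ/r₁) = 36630 m/s; transfer-perijove v_p = √[μ(2/r₁ − 1/a_t)] = 48910 m/s.
Δv₁ = v_p − v_c1 = 12280 m/s.
At r₂: circular v_c2 = √(μ/r₂) = 12770 m/s; transfer-apojove v_a = √[μ(2/r₂ − 1/a_t)] = 5949 m/s.
Δv₂ = v_c2 − v_a = 6825 m/s.
Total Δv = Δv₁ + Δv₂ = 19110 m/s = 19.11 km/s.

Δv_total ≈ 19.11 km/s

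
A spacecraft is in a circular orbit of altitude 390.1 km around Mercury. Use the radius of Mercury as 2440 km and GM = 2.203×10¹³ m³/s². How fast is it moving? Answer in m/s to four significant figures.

v ≈ 2790 m/s

r = 2440 + 390.1 = 2830.1 km = 2.8301×10⁶ m.
For a circular orbit v = √(μ/r) = √(2.203×10¹³ / 2.830×10⁶) = √(7.784×10⁶) = 2790 m/s.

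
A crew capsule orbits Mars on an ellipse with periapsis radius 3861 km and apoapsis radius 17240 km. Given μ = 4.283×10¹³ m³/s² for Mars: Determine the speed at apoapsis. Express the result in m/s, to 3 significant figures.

v ≈ 953 m/s

Semi-major axis a = (r_p + r_a)/2 = 10550 km = 1.055×10⁷ m.
Vis-viva: v² = μ(2/r − 1/a) = 4.283×10¹³ × (1.160×10⁻⁷ − 9.478×10⁻⁸) = 9.092×10⁵ m²/s².
v = 953.5 m/s.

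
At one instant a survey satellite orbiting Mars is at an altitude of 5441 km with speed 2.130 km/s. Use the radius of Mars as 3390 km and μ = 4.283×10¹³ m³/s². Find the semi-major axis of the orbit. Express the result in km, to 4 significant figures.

a ≈ 8296 km

r = 3390 + 5441 = 8831.0 km = 8.831×10⁶ m.
Specific orbital energy ε = v²/2 − μ/r = (2130)²/2 − 4.283×10¹³/8.831×10⁶ = -2.582×10⁶ J/kg.
Since ε = −μ/(2a), a = −μ/(2ε) = 8.296×10⁶ m = 8295.5 km.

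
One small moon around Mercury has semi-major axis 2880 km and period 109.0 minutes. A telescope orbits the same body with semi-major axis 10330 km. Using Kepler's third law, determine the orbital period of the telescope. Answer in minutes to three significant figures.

T₂ ≈ 740 minutes

Kepler's third law: T² ∝ a³, so T₂ = T₁ (a₂/a₁)^(3/2).
a₂/a₁ = 3.587, (a₂/a₁)^(3/2) = 6.793.
T₂ = 109.0 × 6.793 = 740.4 minutes.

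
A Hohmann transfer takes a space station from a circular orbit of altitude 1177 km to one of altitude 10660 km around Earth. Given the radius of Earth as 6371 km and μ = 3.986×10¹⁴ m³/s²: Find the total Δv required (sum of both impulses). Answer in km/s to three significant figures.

Δv_total ≈ 2.33 km/s

r₁ = 6371 + 1177 = 7548.0 km = 7.5480×10⁶ m.
r₂ = 6371 + 10660 = 17031 km = 1.7031×10⁷ m.
Transfer ellipse a_t = (r₁ + r₂)/2 = 1.229×10⁷ m.
At r₁: circular v_c1 = √(μ/r₁) = 7267 m/s; transfer-perigee v_p = √[μ(2/r₁ − 1/a_t)] = 8555 m/s.
Δv₁ = v_p − v_c1 = 1288 m/s.
At r₂: circular v_c2 = √(μ/r₂) = 4838 m/s; transfer-apogee v_a = √[μ(2/r₂ − 1/a_t)] = 3791 m/s.
Δv₂ = v_c2 − v_a = 1046 m/s.
Total Δv = Δv₁ + Δv₂ = 2334 m/s = 2.334 km/s.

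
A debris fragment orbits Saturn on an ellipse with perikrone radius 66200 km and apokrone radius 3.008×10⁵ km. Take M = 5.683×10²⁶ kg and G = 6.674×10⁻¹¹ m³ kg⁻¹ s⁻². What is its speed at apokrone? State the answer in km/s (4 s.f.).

μ = GM = 6.674×10⁻¹¹ × 5.683×10²⁶ = 3.793×10¹⁶ m³/s².
Semi-major axis a = (r_p + r_a)/2 = 1.8350×10⁵ km = 1.835×10⁸ m.
Vis-viva: v² = μ(2/r − 1/a) = 3.793×10¹⁶ × (6.649×10⁻⁹ − 5.450×10⁻⁹) = 4.549×10⁷ m²/s².
v = 6745 m/s = 6.745 km/s.

v ≈ 6.745 km/s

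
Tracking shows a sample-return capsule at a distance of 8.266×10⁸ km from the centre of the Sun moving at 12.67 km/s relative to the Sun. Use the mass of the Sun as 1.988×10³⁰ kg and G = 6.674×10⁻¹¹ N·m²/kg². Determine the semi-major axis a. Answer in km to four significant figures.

μ = GM = 6.674×10⁻¹¹ × 1.988×10³⁰ = 1.327×10²⁰ m³/s².
r = 8.266×10¹¹ m.
Vis-viva rearranged: 1/a = 2/r − v²/μ = 2.420×10⁻¹² − 1.210×10⁻¹² = 1.210×10⁻¹² m⁻¹.
a = 8.267×10¹¹ m = 8.2669×10⁸ km.

a ≈ 8.267×10⁸ km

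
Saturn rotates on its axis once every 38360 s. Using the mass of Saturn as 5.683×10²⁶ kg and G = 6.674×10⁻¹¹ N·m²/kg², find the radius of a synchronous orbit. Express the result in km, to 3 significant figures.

r_sync ≈ 1.12×10⁵ km

μ = GM = 6.674×10⁻¹¹ × 5.683×10²⁶ = 3.793×10¹⁶ m³/s².
A synchronous orbit has period T, so by Kepler's third law a = (μT²/4π²)^(1/3).
μT²/4π² = 3.793×10¹⁶ × (3.836×10⁴)² / 39.48 = 1.414×10²⁴ m³.
a = 1.122×10⁸ m = 1.1223×10⁵ km.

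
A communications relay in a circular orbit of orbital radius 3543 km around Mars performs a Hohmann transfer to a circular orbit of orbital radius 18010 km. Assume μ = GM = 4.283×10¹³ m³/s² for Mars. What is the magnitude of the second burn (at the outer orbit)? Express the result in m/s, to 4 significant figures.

Δv ≈ 657.9 m/s

r₁ = 3543 km = 3.543×10⁶ m.
r₂ = 18010 km = 1.801×10⁷ m.
Transfer ellipse a_t = (r₁ + r₂)/2 = 1.078×10⁷ m.
At r₁: circular v_c1 = √(μ/r₁) = 3477 m/s; transfer-periapsis v_p = √[μ(2/r₁ − 1/a_t)] = 4495 m/s.
At r₂: circular v_c2 = √(μ/r₂) = 1542 m/s; transfer-apoapsis v_a = √[μ(2/r₂ − 1/a_t)] = 884.2 m/s.
Δv₂ = v_c2 − v_a = 657.9 m/s.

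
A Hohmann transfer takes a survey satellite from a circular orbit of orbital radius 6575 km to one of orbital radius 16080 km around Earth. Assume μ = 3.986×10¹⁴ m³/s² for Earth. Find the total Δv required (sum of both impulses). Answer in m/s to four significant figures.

Δv_total ≈ 2676 m/s

r₁ = 6575 km = 6.575×10⁶ m.
r₂ = 16080 km = 1.608×10⁷ m.
Transfer ellipse a_t = (r₁ + r₂)/2 = 1.133×10⁷ m.
At r₁: circular v_c1 = √(μ/r₁) = 7786 m/s; transfer-perigee v_p = √[μ(2/r₁ − 1/a_t)] = 9277 m/s.
Δv₁ = v_p − v_c1 = 1491 m/s.
At r₂: circular v_c2 = √(μ/r₂) = 4979 m/s; transfer-apogee v_a = √[μ(2/r₂ − 1/a_t)] = 3793 m/s.
Δv₂ = v_c2 − v_a = 1186 m/s.
Total Δv = Δv₁ + Δv₂ = 2676 m/s.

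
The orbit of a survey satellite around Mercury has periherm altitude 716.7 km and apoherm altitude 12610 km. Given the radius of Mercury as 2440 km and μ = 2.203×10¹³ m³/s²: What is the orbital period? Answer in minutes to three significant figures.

T ≈ 613 minutes

r_p = 2440 + 716.7 = 3156.7 km = 3.1567×10⁶ m.
r_a = 2440 + 12610 = 15050 km = 1.5050×10⁷ m.
Semi-major axis a = (r_p + r_a)/2 = (3156.7 + 15050)/2 = 9103.4 km = 9.103×10⁶ m.
By Kepler's third law T = 2π√(a³/μ) = 2π × 5.852×10³ = 3.677×10⁴ s.
= 612.8 minutes.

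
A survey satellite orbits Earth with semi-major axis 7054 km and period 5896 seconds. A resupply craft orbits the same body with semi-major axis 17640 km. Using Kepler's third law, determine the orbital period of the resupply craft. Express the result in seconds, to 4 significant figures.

Kepler's third law: T² ∝ a³, so T₂ = T₁ (a₂/a₁)^(3/2).
a₂/a₁ = 2.501, (a₂/a₁)^(3/2) = 3.955.
T₂ = 5896 × 3.955 = 23320 seconds.

T₂ ≈ 23320 seconds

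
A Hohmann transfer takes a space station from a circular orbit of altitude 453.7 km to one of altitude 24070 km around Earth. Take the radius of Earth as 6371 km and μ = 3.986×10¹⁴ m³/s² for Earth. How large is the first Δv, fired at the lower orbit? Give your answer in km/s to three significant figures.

Δv ≈ 2.13 km/s

r₁ = 6371 + 453.7 = 6824.7 km = 6.8247×10⁶ m.
r₂ = 6371 + 24070 = 30441 km = 3.0441×10⁷ m.
Transfer ellipse a_t = (r₁ + r₂)/2 = 1.863×10⁷ m.
At r₁: circular v_c1 = √(μ/r₁) = 7642 m/s; transfer-perigee v_p = √[μ(2/r₁ − 1/a_t)] = 9768 m/s.
Δv₁ = v_p − v_c1 = 2126 m/s.
= 2.126 km/s.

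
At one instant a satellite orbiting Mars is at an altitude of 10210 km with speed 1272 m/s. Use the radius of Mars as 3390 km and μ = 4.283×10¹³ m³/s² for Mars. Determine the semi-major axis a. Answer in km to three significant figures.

a ≈ 9150 km

r = 3390 + 10210 = 13600 km = 1.360×10⁷ m.
Specific orbital energy ε = v²/2 − μ/r = (1272)²/2 − 4.283×10¹³/1.360×10⁷ = -2.340×10⁶ J/kg.
Since ε = −μ/(2a), a = −μ/(2ε) = 9.151×10⁶ m = 9150.6 km.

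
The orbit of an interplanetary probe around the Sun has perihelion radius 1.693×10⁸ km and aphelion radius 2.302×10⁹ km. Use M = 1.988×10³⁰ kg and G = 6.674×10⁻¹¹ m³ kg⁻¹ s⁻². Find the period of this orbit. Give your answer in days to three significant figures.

T ≈ 8670 days

μ = GM = 6.674×10⁻¹¹ × 1.988×10³⁰ = 1.327×10²⁰ m³/s².
Semi-major axis a = (r_p + r_a)/2 = (1.6930×10⁸ + 2.3020×10⁹)/2 = 1.2356×10⁹ km = 1.236×10¹² m.
By Kepler's third law T = 2π√(a³/μ) = 2π × 1.192×10⁸ = 7.492×10⁸ s.
= 8672 days.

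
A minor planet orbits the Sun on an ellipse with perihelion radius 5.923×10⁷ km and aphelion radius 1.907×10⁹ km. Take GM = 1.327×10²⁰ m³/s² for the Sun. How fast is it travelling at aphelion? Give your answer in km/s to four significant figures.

v ≈ 2.048 km/s

Semi-major axis a = (r_p + r_a)/2 = 9.8312×10⁸ km = 9.831×10¹¹ m.
Vis-viva: v² = μ(2/r − 1/a) = 1.327×10²⁰ × (1.049×10⁻¹² − 1.017×10⁻¹²) = 4.192×10⁶ m²/s².
v = 2048 m/s = 2.048 km/s.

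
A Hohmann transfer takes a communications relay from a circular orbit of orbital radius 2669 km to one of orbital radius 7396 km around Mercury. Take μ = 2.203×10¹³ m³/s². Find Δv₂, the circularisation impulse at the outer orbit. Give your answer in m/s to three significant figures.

Δv ≈ 469 m/s

r₁ = 2669 km = 2.669×10⁶ m.
r₂ = 7396 km = 7.396×10⁶ m.
Transfer ellipse a_t = (r₁ + r₂)/2 = 5.032×10⁶ m.
At r₁: circular v_c1 = √(μ/r₁) = 2873 m/s; transfer-periherm v_p = √[μ(2/r₁ − 1/a_t)] = 3483 m/s.
At r₂: circular v_c2 = √(μ/r₂) = 1726 m/s; transfer-apoherm v_a = √[μ(2/r₂ − 1/a_t)] = 1257 m/s.
Δv₂ = v_c2 − v_a = 469.0 m/s.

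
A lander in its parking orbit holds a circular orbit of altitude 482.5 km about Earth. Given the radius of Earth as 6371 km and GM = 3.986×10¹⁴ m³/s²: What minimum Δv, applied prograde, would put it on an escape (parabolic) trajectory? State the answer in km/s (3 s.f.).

r = 6371 + 482.5 = 6853.5 km = 6.8535×10⁶ m.
Circular speed v_c = √(μ/r) = 7626 m/s.
Escape speed v_esc = √(2μ/r) = √2 × v_c = 10790 m/s.
Δv = v_esc − v_c = 3159 m/s = 3.159 km/s.

Δv ≈ 3.16 km/s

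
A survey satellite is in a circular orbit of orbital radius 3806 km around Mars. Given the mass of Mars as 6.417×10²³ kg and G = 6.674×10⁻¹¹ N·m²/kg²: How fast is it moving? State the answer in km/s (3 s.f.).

v ≈ 3.35 km/s

μ = GM = 6.674×10⁻¹¹ × 6.417×10²³ = 4.283×10¹³ m³/s².
r = 3806 km = 3.806×10⁶ m.
For a circular orbit v = √(μ/r) = √(4.283×10¹³ / 3.806×10⁶) = √(1.125×10⁷) = 3354 m/s.
That is 3.354 km/s.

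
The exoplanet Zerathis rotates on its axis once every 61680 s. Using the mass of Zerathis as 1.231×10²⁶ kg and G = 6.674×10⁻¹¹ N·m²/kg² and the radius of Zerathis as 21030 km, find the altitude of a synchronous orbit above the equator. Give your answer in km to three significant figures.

μ = GM = 6.674×10⁻¹¹ × 1.231×10²⁶ = 8.216×10¹⁵ m³/s².
A synchronous orbit has period T, so by Kepler's third law a = (μT²/4π²)^(1/3).
μT²/4π² = 8.216×10¹⁵ × (6.168×10⁴)² / 39.48 = 7.917×10²³ m³.
a = 9.251×10⁷ m = 92511 km.
Altitude h = a − R = 92511 − 21030 = 71481 km.

h_sync ≈ 71500 km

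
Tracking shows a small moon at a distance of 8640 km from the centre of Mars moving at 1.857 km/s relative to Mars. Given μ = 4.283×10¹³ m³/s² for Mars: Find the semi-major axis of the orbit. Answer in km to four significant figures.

a ≈ 6624 km

r = 8.640×10⁶ m.
Specific orbital energy ε = v²/2 − μ/r = (1857)²/2 − 4.283×10¹³/8.640×10⁶ = -3.233×10⁶ J/kg.
Since ε = −μ/(2a), a = −μ/(2ε) = 6.624×10⁶ m = 6624.0 km.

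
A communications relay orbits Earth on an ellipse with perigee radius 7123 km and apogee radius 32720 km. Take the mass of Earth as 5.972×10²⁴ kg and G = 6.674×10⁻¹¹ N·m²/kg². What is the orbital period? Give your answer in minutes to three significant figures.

T ≈ 466 minutes

μ = GM = 6.674×10⁻¹¹ × 5.972×10²⁴ = 3.986×10¹⁴ m³/s².
Semi-major axis a = (r_p + r_a)/2 = (7123.0 + 32720)/2 = 19922 km = 1.992×10⁷ m.
By Kepler's third law T = 2π√(a³/μ) = 2π × 4.454×10³ = 2.798×10⁴ s.
= 466.4 minutes.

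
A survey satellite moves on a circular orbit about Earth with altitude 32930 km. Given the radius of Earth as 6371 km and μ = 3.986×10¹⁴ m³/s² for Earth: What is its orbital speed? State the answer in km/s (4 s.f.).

v ≈ 3.185 km/s

r = 6371 + 32930 = 39301 km = 3.9301×10⁷ m.
For a circular orbit v = √(μ/r) = √(3.986×10¹⁴ / 3.930×10⁷) = √(1.014×10⁷) = 3185 m/s.
That is 3.185 km/s.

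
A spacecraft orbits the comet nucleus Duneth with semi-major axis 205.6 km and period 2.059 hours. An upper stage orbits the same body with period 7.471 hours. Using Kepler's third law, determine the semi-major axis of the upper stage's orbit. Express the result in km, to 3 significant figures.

Kepler's third law: a³ ∝ T², so a₂ = a₁ (T₂/T₁)^(2/3).
T₂/T₁ = 3.628, (T₂/T₁)^(2/3) = 2.361.
a₂ = 205.6 × 2.361 = 485.5 km.

a₂ ≈ 485 km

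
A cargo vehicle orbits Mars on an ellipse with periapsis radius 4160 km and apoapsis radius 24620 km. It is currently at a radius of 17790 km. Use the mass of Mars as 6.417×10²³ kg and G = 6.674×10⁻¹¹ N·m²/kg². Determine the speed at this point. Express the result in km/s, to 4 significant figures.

v ≈ 1.356 km/s

μ = GM = 6.674×10⁻¹¹ × 6.417×10²³ = 4.283×10¹³ m³/s².
Semi-major axis a = (r_p + r_a)/2 = 14390 km = 1.439×10⁷ m.
Vis-viva: v² = μ(2/r − 1/a) = 4.283×10¹³ × (1.124×10⁻⁷ − 6.949×10⁻⁸) = 1.839×10⁶ m²/s².
v = 1356 m/s = 1.356 km/s.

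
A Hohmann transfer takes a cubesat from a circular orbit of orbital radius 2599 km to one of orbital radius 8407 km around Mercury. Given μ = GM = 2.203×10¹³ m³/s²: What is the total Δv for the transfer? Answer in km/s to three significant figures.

r₁ = 2599 km = 2.599×10⁶ m.
r₂ = 8407 km = 8.407×10⁶ m.
Transfer ellipse a_t = (r₁ + r₂)/2 = 5.503×10⁶ m.
At r₁: circular v_c1 = √(μ/r₁) = 2911 m/s; transfer-periherm v_p = √[μ(2/r₁ − 1/a_t)] = 3599 m/s.
Δv₁ = v_p − v_c1 = 687.1 m/s.
At r₂: circular v_c2 = √(μ/r₂) = 1619 m/s; transfer-apoherm v_a = √[μ(2/r₂ − 1/a_t)] = 1112 m/s.
Δv₂ = v_c2 − v_a = 506.3 m/s.
Total Δv = Δv₁ + Δv₂ = 1193 m/s = 1.193 km/s.

Δv_total ≈ 1.19 km/s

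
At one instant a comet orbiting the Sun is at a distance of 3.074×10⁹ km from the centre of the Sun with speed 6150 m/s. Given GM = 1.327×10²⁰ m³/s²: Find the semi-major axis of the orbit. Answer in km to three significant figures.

a ≈ 2.74×10⁹ km

r = 3.074×10¹² m.
Vis-viva rearranged: 1/a = 2/r − v²/μ = 6.506×10⁻¹³ − 2.850×10⁻¹³ = 3.656×10⁻¹³ m⁻¹.
a = 2.735×10¹² m = 2.7353×10⁹ km.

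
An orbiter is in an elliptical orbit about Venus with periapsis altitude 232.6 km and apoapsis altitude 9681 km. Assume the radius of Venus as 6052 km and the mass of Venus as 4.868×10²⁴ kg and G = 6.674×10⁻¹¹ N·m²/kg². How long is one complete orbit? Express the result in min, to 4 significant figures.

T ≈ 212.2 min

μ = GM = 6.674×10⁻¹¹ × 4.868×10²⁴ = 3.249×10¹⁴ m³/s².
r_p = 6052 + 232.6 = 6284.6 km = 6.2846×10⁶ m.
r_a = 6052 + 9681 = 15733 km = 1.5733×10⁷ m.
Semi-major axis a = (r_p + r_a)/2 = (6284.6 + 15733)/2 = 11009 km = 1.101×10⁷ m.
By Kepler's third law T = 2π√(a³/μ) = 2π × 2.026×10³ = 1.273×10⁴ s.
= 212.2 min.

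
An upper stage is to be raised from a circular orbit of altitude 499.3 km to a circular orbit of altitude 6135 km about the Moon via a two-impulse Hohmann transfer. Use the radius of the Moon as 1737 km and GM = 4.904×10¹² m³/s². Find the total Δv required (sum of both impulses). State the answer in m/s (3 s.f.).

r₁ = 1737 + 499.3 = 2236.3 km = 2.2363×10⁶ m.
r₂ = 1737 + 6135 = 7872.0 km = 7.8720×10⁶ m.
Transfer ellipse a_t = (r₁ + r₂)/2 = 5.054×10⁶ m.
At r₁: circular v_c1 = √(μ/r₁) = 1481 m/s; transfer-perilune v_p = √[μ(2/r₁ − 1/a_t)] = 1848 m/s.
Δv₁ = v_p − v_c1 = 367.3 m/s.
At r₂: circular v_c2 = √(μ/r₂) = 789.3 m/s; transfer-apolune v_a = √[μ(2/r₂ − 1/a_t)] = 525.0 m/s.
Δv₂ = v_c2 − v_a = 264.3 m/s.
Total Δv = Δv₁ + Δv₂ = 631.5 m/s.

Δv_total ≈ 632 m/s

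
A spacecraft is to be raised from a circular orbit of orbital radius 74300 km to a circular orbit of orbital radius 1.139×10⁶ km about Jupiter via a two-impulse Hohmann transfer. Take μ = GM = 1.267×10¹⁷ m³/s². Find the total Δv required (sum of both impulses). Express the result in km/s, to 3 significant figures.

r₁ = 74300 km = 7.430×10⁷ m.
r₂ = 1.139×10⁶ km = 1.139×10⁹ m.
Transfer ellipse a_t = (r₁ + r₂)/2 = 6.066×10⁸ m.
At r₁: circular v_c1 = √(μ/r₁) = 41290 m/s; transfer-perijove v_p = √[μ(2/r₁ − 1/a_t)] = 56580 m/s.
Δv₁ = v_p − v_c1 = 15290 m/s.
At r₂: circular v_c2 = √(μ/r₂) = 10550 m/s; transfer-apojove v_a = √[μ(2/r₂ − 1/a_t)] = 3691 m/s.
Δv₂ = v_c2 − v_a = 6856 m/s.
Total Δv = Δv₁ + Δv₂ = 22140 m/s = 22.14 km/s.

Δv_total ≈ 22.1 km/s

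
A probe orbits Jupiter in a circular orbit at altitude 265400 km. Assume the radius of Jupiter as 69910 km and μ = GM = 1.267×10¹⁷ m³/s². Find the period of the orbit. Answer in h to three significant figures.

r = 69910 + 265400 = 335310 km = 3.3531×10⁸ m.
Kepler's third law: T = 2π√(r³/μ) = 2π√((3.353×10⁸)³ / 1.267×10¹⁷).
r³/μ = 2.976×10⁸ s², so T = 2π × 1.725×10⁴ = 1.084×10⁵ s.
Converting: 1.084×10⁵ s ÷ 3600 = 30.11 h.

T ≈ 30.1 h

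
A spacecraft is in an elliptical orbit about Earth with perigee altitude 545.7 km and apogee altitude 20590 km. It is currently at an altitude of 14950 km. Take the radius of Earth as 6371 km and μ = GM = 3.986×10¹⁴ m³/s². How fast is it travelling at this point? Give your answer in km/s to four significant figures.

v ≈ 3.723 km/s

r_p = 6371 + 545.7 = 6916.7 km = 6.9167×10⁶ m.
r_a = 6371 + 20590 = 26961 km = 2.6961×10⁷ m.
r = 6371 + 14950 = 21321 km = 2.132×10⁷ m.
Semi-major axis a = (r_p + r_a)/2 = 16939 km = 1.694×10⁷ m.
Vis-viva: v² = μ(2/r − 1/a) = 3.986×10¹⁴ × (9.380×10⁻⁸ − 5.904×10⁻⁸) = 1.386×10⁷ m²/s².
v = 3723 m/s = 3.723 km/s.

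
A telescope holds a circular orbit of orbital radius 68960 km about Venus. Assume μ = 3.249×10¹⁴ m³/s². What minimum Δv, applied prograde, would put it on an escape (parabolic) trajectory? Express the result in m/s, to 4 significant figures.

Δv ≈ 899.1 m/s

r = 68960 km = 6.896×10⁷ m.
Circular speed v_c = √(μ/r) = 2171 m/s.
Escape speed v_esc = √(2μ/r) = √2 × v_c = 3070 m/s.
Δv = v_esc − v_c = 899.1 m/s.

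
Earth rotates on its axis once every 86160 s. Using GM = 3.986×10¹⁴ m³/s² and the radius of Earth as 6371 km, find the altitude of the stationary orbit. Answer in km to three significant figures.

h_sync ≈ 35800 km

A synchronous orbit has period T, so by Kepler's third law a = (μT²/4π²)^(1/3).
μT²/4π² = 3.986×10¹⁴ × (8.616×10⁴)² / 39.48 = 7.495×10²² m³.
a = 4.216×10⁷ m = 42163 km.
Altitude h = a − R = 42163 − 6371 = 35792 km.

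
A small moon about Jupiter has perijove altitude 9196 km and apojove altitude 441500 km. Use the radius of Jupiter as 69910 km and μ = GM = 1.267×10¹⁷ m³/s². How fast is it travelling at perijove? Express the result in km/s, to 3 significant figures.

r_p = 69910 + 9196 = 79106 km = 7.9106×10⁷ m.
r_a = 69910 + 441500 = 511410 km = 5.1141×10⁸ m.
Semi-major axis a = (r_p + r_a)/2 = 2.9526×10⁵ km = 2.953×10⁸ m.
Vis-viva: v² = μ(2/r − 1/a) = 1.267×10¹⁷ × (2.528×10⁻⁸ − 3.387×10⁻⁹) = 2.774×10⁹ m²/s².
v = 52670 m/s = 52.67 km/s.

v ≈ 52.7 km/s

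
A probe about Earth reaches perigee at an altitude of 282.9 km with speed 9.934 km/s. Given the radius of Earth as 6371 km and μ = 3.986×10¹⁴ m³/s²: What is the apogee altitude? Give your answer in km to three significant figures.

apogee altitude ≈ 24700 km

r_p = 6371 + 282.9 = 6653.9 km = 6.654×10⁶ m.
Specific energy ε = v²/2 − μ/r = -1.056×10⁷ J/kg, so a = −μ/(2ε) = 1.887×10⁷ m.
The apsides satisfy r_p + r_a = 2a, so the apogee radius is 2a − r_p = 3.108×10⁷ m = 31083 km.
Apogee altitude = 31083 − 6371 = 24712 km.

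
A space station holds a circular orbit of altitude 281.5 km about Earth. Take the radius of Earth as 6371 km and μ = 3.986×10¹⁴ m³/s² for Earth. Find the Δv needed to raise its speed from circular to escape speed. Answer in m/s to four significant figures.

r = 6371 + 281.5 = 6652.5 km = 6.6525×10⁶ m.
Circular speed v_c = √(μ/r) = 7741 m/s.
Escape speed v_esc = √(2μ/r) = √2 × v_c = 10950 m/s.
Δv = v_esc − v_c = 3206 m/s.

Δv ≈ 3206 m/s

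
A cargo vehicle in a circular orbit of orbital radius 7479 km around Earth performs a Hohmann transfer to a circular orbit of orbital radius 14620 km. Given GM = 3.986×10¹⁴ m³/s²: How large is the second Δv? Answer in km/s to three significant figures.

Δv ≈ 0.926 km/s

r₁ = 7479 km = 7.479×10⁶ m.
r₂ = 14620 km = 1.462×10⁷ m.
Transfer ellipse a_t = (r₁ + r₂)/2 = 1.105×10⁷ m.
At r₁: circular v_c1 = √(μ/r₁) = 7300 m/s; transfer-perigee v_p = √[μ(2/r₁ − 1/a_t)] = 8397 m/s.
At r₂: circular v_c2 = √(μ/r₂) = 5221 m/s; transfer-apogee v_a = √[μ(2/r₂ − 1/a_t)] = 4296 m/s.
Δv₂ = v_c2 − v_a = 925.7 m/s.
= 0.9257 km/s.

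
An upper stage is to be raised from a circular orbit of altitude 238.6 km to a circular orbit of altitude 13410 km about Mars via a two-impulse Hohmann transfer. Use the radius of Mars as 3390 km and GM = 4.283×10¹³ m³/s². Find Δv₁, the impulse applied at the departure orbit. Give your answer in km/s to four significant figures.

Δv ≈ 0.9705 km/s

r₁ = 3390 + 238.6 = 3628.6 km = 3.6286×10⁶ m.
r₂ = 3390 + 13410 = 16800 km = 1.6800×10⁷ m.
Transfer ellipse a_t = (r₁ + r₂)/2 = 1.021×10⁷ m.
At r₁: circular v_c1 = √(μ/r₁) = 3436 m/s; transfer-periapsis v_p = √[μ(2/r₁ − 1/a_t)] = 4406 m/s.
Δv₁ = v_p − v_c1 = 970.5 m/s.
= 0.9705 km/s.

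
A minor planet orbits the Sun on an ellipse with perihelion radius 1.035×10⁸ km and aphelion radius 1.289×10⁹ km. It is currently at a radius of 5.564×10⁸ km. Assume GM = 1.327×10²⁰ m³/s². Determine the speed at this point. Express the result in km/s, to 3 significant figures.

Semi-major axis a = (r_p + r_a)/2 = 6.9625×10⁸ km = 6.962×10¹¹ m.
Vis-viva: v² = μ(2/r − 1/a) = 1.327×10²⁰ × (3.595×10⁻¹² − 1.436×10⁻¹²) = 2.864×10⁸ m²/s².
v = 16920 m/s = 16.92 km/s.

v ≈ 16.9 km/s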